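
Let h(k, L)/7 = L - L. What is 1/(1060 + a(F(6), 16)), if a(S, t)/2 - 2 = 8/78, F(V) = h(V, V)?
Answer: 39/41504 ≈ 0.00093967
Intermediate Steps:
h(k, L) = 0 (h(k, L) = 7*(L - L) = 7*0 = 0)
F(V) = 0
a(S, t) = 164/39 (a(S, t) = 4 + 2*(8/78) = 4 + 2*(8*(1/78)) = 4 + 2*(4/39) = 4 + 8/39 = 164/39)
1/(1060 + a(F(6), 16)) = 1/(1060 + 164/39) = 1/(41504/39) = 39/41504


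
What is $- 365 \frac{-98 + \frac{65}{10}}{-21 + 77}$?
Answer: $\frac{66795}{112} \approx 596.38$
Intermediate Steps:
$- 365 \frac{-98 + \frac{65}{10}}{-21 + 77} = - 365 \frac{-98 + 65 \cdot \frac{1}{10}}{56} = - 365 \left(-98 + \frac{13}{2}\right) \frac{1}{56} = - 365 \left(\left(- \frac{183}{2}\right) \frac{1}{56}\right) = \left(-365\right) \left(- \frac{183}{112}\right) = \frac{66795}{112}$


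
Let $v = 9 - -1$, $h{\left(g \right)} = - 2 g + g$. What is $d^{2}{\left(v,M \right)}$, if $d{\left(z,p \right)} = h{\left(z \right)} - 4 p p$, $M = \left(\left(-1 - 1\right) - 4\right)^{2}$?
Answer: $26977636$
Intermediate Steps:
$h{\left(g \right)} = - g$
$v = 10$ ($v = 9 + 1 = 10$)
$M = 36$ ($M = \left(\left(-1 - 1\right) - 4\right)^{2} = \left(-2 - 4\right)^{2} = \left(-6\right)^{2} = 36$)
$d{\left(z,p \right)} = - z - 4 p^{2}$ ($d{\left(z,p \right)} = - z - 4 p p = - z - 4 p^{2}$)
$d^{2}{\left(v,M \right)} = \left(\left(-1\right) 10 - 4 \cdot 36^{2}\right)^{2} = \left(-10 - 5184\right)^{2} = \left(-5194\right)^{2} = 26977636$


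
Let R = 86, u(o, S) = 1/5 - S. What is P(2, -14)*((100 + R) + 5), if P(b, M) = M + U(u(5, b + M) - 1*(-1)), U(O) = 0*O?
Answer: -2674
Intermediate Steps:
u(o, S) = ⅕ - S (u(o, S) = 1*(⅕) - S = ⅕ - S)
U(O) = 0
P(b, M) = M (P(b, M) = M + 0 = M)
P(2, -14)*((100 + R) + 5) = -14*((100 + 86) + 5) = -14*(186 + 5) = -14*191 = -2674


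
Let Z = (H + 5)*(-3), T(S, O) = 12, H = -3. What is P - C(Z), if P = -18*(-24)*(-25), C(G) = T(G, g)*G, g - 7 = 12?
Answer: -10728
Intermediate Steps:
g = 19 (g = 7 + 12 = 19)
Z = -6 (Z = (-3 + 5)*(-3) = 2*(-3) = -6)
C(G) = 12*G
P = -10800 (P = 432*(-25) = -10800)
P - C(Z) = -10800 - 12*(-6) = -10800 - 1*(-72) = -10800 + 72 = -10728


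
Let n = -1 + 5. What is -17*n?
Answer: -68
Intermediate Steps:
n = 4
-17*n = -17*4 = -68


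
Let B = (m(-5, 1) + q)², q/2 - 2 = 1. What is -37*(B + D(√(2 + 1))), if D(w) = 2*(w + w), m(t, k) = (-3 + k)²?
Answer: -3700 - 148*√3 ≈ -3956.3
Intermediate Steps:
q = 6 (q = 4 + 2*1 = 4 + 2 = 6)
B = 100 (B = ((-3 + 1)² + 6)² = ((-2)² + 6)² = (4 + 6)² = 10² = 100)
D(w) = 4*w (D(w) = 2*(2*w) = 4*w)
-37*(B + D(√(2 + 1))) = -37*(100 + 4*√(2 + 1)) = -37*(100 + 4*√3) = -3700 - 148*√3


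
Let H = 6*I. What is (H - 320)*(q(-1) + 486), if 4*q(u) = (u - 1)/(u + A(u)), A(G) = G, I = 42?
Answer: -33065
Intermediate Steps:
H = 252 (H = 6*42 = 252)
q(u) = (-1 + u)/(8*u) (q(u) = ((u - 1)/(u + u))/4 = ((-1 + u)/((2*u)))/4 = ((-1 + u)*(1/(2*u)))/4 = ((-1 + u)/(2*u))/4 = (-1 + u)/(8*u))
(H - 320)*(q(-1) + 486) = (252 - 320)*((⅛)*(-1 - 1)/(-1) + 486) = -68*((⅛)*(-1)*(-2) + 486) = -68*(¼ + 486) = -68*1945/4 = -33065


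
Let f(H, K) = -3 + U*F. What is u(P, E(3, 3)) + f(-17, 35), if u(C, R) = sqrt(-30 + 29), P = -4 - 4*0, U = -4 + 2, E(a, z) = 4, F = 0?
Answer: -3 + I ≈ -3.0 + 1.0*I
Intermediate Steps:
U = -2
f(H, K) = -3 (f(H, K) = -3 - 2*0 = -3 + 0 = -3)
P = -4 (P = -4 + 0 = -4)
u(C, R) = I (u(C, R) = sqrt(-1) = I)
u(P, E(3, 3)) + f(-17, 35) = I - 3 = -3 + I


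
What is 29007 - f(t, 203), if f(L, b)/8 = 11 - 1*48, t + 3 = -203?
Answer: 29303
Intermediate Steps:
t = -206 (t = -3 - 203 = -206)
f(L, b) = -296 (f(L, b) = 8*(11 - 1*48) = 8*(11 - 48) = 8*(-37) = -296)
29007 - f(t, 203) = 29007 - 1*(-296) = 29007 + 296 = 29303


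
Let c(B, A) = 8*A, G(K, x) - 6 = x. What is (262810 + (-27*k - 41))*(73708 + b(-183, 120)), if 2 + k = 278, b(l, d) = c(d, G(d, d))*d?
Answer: 49702049756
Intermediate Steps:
G(K, x) = 6 + x
b(l, d) = d*(48 + 8*d) (b(l, d) = (8*(6 + d))*d = (48 + 8*d)*d = d*(48 + 8*d))
k = 276 (k = -2 + 278 = 276)
(262810 + (-27*k - 41))*(73708 + b(-183, 120)) = (262810 + (-27*276 - 41))*(73708 + 8*120*(6 + 120)) = (262810 + (-7452 - 41))*(73708 + 8*120*126) = (262810 - 7493)*(73708 + 120960) = 255317*194668 = 49702049756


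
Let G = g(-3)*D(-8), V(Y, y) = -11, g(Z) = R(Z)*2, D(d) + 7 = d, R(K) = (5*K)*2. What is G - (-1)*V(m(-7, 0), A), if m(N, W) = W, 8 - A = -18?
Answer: 889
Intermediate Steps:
R(K) = 10*K
D(d) = -7 + d
A = 26 (A = 8 - 1*(-18) = 8 + 18 = 26)
g(Z) = 20*Z (g(Z) = (10*Z)*2 = 20*Z)
G = 900 (G = (20*(-3))*(-7 - 8) = -60*(-15) = 900)
G - (-1)*V(m(-7, 0), A) = 900 - (-1)*(-11) = 900 - 1*11 = 900 - 11 = 889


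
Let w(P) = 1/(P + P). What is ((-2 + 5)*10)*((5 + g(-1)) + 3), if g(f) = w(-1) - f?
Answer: 255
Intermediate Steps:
w(P) = 1/(2*P)
g(f) = -½ - f (g(f) = (½)/(-1) - f = (½)*(-1) - f = -½ - f)
((-2 + 5)*10)*((5 + g(-1)) + 3) = ((-2 + 5)*10)*((5 + (-½ - 1*(-1))) + 3) = (3*10)*((5 + (-½ + 1)) + 3) = 30*((5 + ½) + 3) = 30*(11/2 + 3) = 30*(17/2) = 255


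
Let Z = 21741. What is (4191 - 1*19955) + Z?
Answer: 5977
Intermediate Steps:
(4191 - 1*19955) + Z = (4191 - 1*19955) + 21741 = (4191 - 19955) + 21741 = -15764 + 21741 = 5977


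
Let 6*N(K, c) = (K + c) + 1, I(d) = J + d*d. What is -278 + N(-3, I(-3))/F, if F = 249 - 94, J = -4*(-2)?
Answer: -17235/62 ≈ -277.98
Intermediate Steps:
J = 8
I(d) = 8 + d**2 (I(d) = 8 + d*d = 8 + d**2)
F = 155
N(K, c) = 1/6 + K/6 + c/6 (N(K, c) = ((K + c) + 1)/6 = (1 + K + c)/6 = 1/6 + K/6 + c/6)
-278 + N(-3, I(-3))/F = -278 + (1/6 + (1/6)*(-3) + (8 + (-3)**2)/6)/155 = -278 + (1/6 - 1/2 + (8 + 9)/6)*(1/155) = -278 + (1/6 - 1/2 + (1/6)*17)*(1/155) = -278 + (1/6 - 1/2 + 17/6)*(1/155) = -278 + (5/2)*(1/155) = -278 + 1/62 = -17235/62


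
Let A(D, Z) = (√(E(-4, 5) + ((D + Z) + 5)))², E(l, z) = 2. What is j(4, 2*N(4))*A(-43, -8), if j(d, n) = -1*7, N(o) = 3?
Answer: 308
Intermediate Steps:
j(d, n) = -7
A(D, Z) = 7 + D + Z (A(D, Z) = (√(2 + ((D + Z) + 5)))² = (√(2 + (5 + D + Z)))² = (√(7 + D + Z))² = 7 + D + Z)
j(4, 2*N(4))*A(-43, -8) = -7*(7 - 43 - 8) = -7*(-44) = 308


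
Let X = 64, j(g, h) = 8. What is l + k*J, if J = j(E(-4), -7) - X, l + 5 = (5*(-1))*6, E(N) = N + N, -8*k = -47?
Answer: -364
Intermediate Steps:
k = 47/8 (k = -⅛*(-47) = 47/8 ≈ 5.8750)
E(N) = 2*N
l = -35 (l = -5 + (5*(-1))*6 = -5 - 5*6 = -5 - 30 = -35)
J = -56 (J = 8 - 1*64 = 8 - 64 = -56)
l + k*J = -35 + (47/8)*(-56) = -35 - 329 = -364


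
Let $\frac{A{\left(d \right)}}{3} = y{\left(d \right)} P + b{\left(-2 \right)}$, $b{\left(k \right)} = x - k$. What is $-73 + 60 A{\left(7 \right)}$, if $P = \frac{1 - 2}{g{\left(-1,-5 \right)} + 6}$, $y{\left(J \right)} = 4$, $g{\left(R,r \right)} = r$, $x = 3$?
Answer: $107$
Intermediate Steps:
$P = -1$ ($P = \frac{1 - 2}{-5 + 6} = - 1^{-1} = \left(-1\right) 1 = -1$)
$b{\left(k \right)} = 3 - k$
$A{\left(d \right)} = 3$ ($A{\left(d \right)} = 3 \left(4 \left(-1\right) + \left(3 - -2\right)\right) = 3 \left(-4 + \left(3 + 2\right)\right) = 3 \left(-4 + 5\right) = 3 \cdot 1 = 3$)
$-73 + 60 A{\left(7 \right)} = -73 + 60 \cdot 3 = -73 + 180 = 107$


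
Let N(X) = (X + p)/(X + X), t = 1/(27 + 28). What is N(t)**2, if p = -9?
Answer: 61009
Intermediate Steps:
t = 1/55 ≈ 0.018182
N(X) = (-9 + X)/(2*X) (N(X) = (X - 9)/(X + X) = (-9 + X)/((2*X)) = (-9 + X)*(1/(2*X)) = (-9 + X)/(2*X))
N(t)**2 = ((-9 + 1/55)/(2*(1/55)))**2 = ((1/2)*55*(-494/55))**2 = (-247)**2 = 61009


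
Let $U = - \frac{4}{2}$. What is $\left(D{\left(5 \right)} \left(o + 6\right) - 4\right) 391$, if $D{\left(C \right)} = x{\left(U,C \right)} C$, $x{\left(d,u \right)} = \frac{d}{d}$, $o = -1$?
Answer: $8211$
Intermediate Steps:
$U = -2$ ($U = \left(-4\right) \frac{1}{2} = -2$)
$x{\left(d,u \right)} = 1$
$D{\left(C \right)} = C$ ($D{\left(C \right)} = 1 C = C$)
$\left(D{\left(5 \right)} \left(o + 6\right) - 4\right) 391 = \left(5 \left(-1 + 6\right) - 4\right) 391 = \left(5 \cdot 5 - 4\right) 391 = \left(25 - 4\right) 391 = 21 \cdot 391 = 8211$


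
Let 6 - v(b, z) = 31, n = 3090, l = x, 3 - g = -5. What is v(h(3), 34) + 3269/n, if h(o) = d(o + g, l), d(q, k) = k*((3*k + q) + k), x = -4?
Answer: -73981/3090 ≈ -23.942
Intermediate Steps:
g = 8 (g = 3 - 1*(-5) = 3 + 5 = 8)
l = -4
d(q, k) = k*(q + 4*k) (d(q, k) = k*((q + 3*k) + k) = k*(q + 4*k))
h(o) = 32 - 4*o (h(o) = -4*((o + 8) + 4*(-4)) = -4*((8 + o) - 16) = -4*(-8 + o) = 32 - 4*o)
v(b, z) = -25 (v(b, z) = 6 - 1*31 = 6 - 31 = -25)
v(h(3), 34) + 3269/n = -25 + 3269/3090 = -73981/3090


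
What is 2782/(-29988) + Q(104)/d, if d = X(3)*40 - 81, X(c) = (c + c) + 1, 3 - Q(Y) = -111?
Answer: 1432507/2983806 ≈ 0.48009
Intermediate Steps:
Q(Y) = 114 (Q(Y) = 3 - 1*(-111) = 3 + 111 = 114)
X(c) = 1 + 2*c (X(c) = 2*c + 1 = 1 + 2*c)
d = 199 (d = (1 + 2*3)*40 - 81 = (1 + 6)*40 - 81 = 7*40 - 81 = 280 - 81 = 199)
2782/(-29988) + Q(104)/d = 2782/(-29988) + 114/199 = 2782*(-1/29988) + 114*(1/199) = -1391/14994 + 114/199 = 1432507/2983806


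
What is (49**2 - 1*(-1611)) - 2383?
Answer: 1629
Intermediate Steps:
(49**2 - 1*(-1611)) - 2383 = (2401 + 1611) - 2383 = 4012 - 2383 = 1629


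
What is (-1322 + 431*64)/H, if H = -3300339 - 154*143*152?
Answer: -26262/6647683 ≈ -0.0039506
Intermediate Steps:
H = -6647683 (H = -3300339 - 22022*152 = -3300339 - 3347344 = -6647683)
(-1322 + 431*64)/H = (-1322 + 431*64)/(-6647683) = (-1322 + 27584)*(-1/6647683) = 26262*(-1/6647683) = -26262/6647683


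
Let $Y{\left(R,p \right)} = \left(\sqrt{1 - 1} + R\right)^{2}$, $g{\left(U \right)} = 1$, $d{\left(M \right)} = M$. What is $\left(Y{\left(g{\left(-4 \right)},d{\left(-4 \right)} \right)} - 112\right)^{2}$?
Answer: $12321$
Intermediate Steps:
$Y{\left(R,p \right)} = R^{2}$ ($Y{\left(R,p \right)} = \left(\sqrt{0} + R\right)^{2} = \left(0 + R\right)^{2} = R^{2}$)
$\left(Y{\left(g{\left(-4 \right)},d{\left(-4 \right)} \right)} - 112\right)^{2} = \left(1^{2} - 112\right)^{2} = \left(1 - 112\right)^{2} = \left(-111\right)^{2} = 12321$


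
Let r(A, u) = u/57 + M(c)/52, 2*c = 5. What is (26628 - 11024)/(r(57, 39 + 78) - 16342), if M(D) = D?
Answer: -30833504/32287641 ≈ -0.95496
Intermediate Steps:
c = 5/2 (c = (½)*5 = 5/2 ≈ 2.5000)
r(A, u) = 5/104 + u/57 (r(A, u) = u/57 + (5/2)/52 = u*(1/57) + (5/2)*(1/52) = u/57 + 5/104 = 5/104 + u/57)
(26628 - 11024)/(r(57, 39 + 78) - 16342) = (26628 - 11024)/((5/104 + (39 + 78)/57) - 16342) = 15604/((5/104 + (1/57)*117) - 16342) = 15604/((5/104 + 39/19) - 16342) = 15604/(4151/1976 - 16342) = 15604/(-32287641/1976) = 15604*(-1976/32287641) = -30833504/32287641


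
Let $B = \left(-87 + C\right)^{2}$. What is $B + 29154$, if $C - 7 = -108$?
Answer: $64498$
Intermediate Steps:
$C = -101$ ($C = 7 - 108 = -101$)
$B = 35344$ ($B = \left(-87 - 101\right)^{2} = \left(-188\right)^{2} = 35344$)
$B + 29154 = 35344 + 29154 = 64498$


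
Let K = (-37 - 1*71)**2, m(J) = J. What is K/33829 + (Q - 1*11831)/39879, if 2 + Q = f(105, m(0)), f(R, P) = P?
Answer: 64850099/1349066691 ≈ 0.048070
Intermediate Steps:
Q = -2 (Q = -2 + 0 = -2)
K = 11664 (K = (-37 - 71)**2 = (-108)**2 = 11664)
K/33829 + (Q - 1*11831)/39879 = 11664/33829 + (-2 - 1*11831)/39879 = 11664*(1/33829) + (-2 - 11831)*(1/39879) = 11664/33829 - 11833*1/39879 = 11664/33829 - 11833/39879 = 64850099/1349066691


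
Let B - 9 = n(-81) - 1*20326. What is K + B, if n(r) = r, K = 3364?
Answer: -17034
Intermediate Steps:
B = -20398 (B = 9 + (-81 - 1*20326) = 9 + (-81 - 20326) = 9 - 20407 = -20398)
K + B = 3364 - 20398 = -17034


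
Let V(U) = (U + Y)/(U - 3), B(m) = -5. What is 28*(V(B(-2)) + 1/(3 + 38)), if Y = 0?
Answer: 1491/82 ≈ 18.183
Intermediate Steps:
V(U) = U/(-3 + U) (V(U) = (U + 0)/(U - 3) = U/(-3 + U))
28*(V(B(-2)) + 1/(3 + 38)) = 28*(-5/(-3 - 5) + 1/(3 + 38)) = 28*(-5/(-8) + 1/41) = 28*(-5*(-⅛) + 1/41) = 28*(5/8 + 1/41) = 28*(213/328) = 1491/82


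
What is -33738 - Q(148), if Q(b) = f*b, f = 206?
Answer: -64226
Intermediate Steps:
Q(b) = 206*b
-33738 - Q(148) = -33738 - 206*148 = -33738 - 1*30488 = -33738 - 30488 = -64226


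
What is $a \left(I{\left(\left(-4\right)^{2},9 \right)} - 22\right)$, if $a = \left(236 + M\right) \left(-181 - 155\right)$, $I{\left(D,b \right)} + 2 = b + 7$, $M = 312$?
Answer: $1473024$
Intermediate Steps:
$I{\left(D,b \right)} = 5 + b$ ($I{\left(D,b \right)} = -2 + \left(b + 7\right) = -2 + \left(7 + b\right) = 5 + b$)
$a = -184128$ ($a = \left(236 + 312\right) \left(-181 - 155\right) = 548 \left(-336\right) = -184128$)
$a \left(I{\left(\left(-4\right)^{2},9 \right)} - 22\right) = - 184128 \left(\left(5 + 9\right) - 22\right) = - 184128 \left(14 - 22\right) = \left(-184128\right) \left(-8\right) = 1473024$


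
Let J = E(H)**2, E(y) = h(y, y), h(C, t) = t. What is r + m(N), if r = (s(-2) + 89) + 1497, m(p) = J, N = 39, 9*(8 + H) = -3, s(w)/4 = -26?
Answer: 13963/9 ≈ 1551.4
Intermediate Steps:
s(w) = -104 (s(w) = 4*(-26) = -104)
H = -25/3 (H = -8 + (1/9)*(-3) = -8 - 1/3 = -25/3 ≈ -8.3333)
E(y) = y
J = 625/9 (J = (-25/3)**2 = 625/9 ≈ 69.444)
m(p) = 625/9
r = 1482 (r = (-104 + 89) + 1497 = -15 + 1497 = 1482)
r + m(N) = 1482 + 625/9 = 13963/9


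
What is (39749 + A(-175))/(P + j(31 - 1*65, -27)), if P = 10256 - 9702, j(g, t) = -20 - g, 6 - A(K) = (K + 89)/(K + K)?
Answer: 3478541/49700 ≈ 69.991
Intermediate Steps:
A(K) = 6 - (89 + K)/(2*K) (A(K) = 6 - (K + 89)/(K + K) = 6 - (89 + K)/(2*K))
P = 554
(39749 + A(-175))/(P + j(31 - 1*65, -27)) = (39749 + (½)*(-89 + 11*(-175))/(-175))/(554 + (-20 - (31 - 1*65))) = (39749 + (½)*(-1/175)*(-89 - 1925))/(554 + (-20 - (31 - 65))) = (39749 + (½)*(-1/175)*(-2014))/(554 + (-20 - 1*(-34))) = (39749 + 1007/175)/(554 + (-20 + 34)) = 6957082/(175*(554 + 14)) = (6957082/175)/568 = (6957082/175)*(1/568) = 3478541/49700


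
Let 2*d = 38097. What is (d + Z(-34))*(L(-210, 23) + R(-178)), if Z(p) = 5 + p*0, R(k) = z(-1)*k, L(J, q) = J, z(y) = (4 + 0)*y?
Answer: 9564857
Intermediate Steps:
d = 38097/2 (d = (1/2)*38097 = 38097/2 ≈ 19049.)
z(y) = 4*y
R(k) = -4*k (R(k) = (4*(-1))*k = -4*k)
Z(p) = 5 (Z(p) = 5 + 0 = 5)
(d + Z(-34))*(L(-210, 23) + R(-178)) = (38097/2 + 5)*(-210 - 4*(-178)) = 38107*(-210 + 712)/2 = (38107/2)*502 = 9564857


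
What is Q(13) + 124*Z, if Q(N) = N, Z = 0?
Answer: 13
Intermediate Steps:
Q(13) + 124*Z = 13 + 124*0 = 13 + 0 = 13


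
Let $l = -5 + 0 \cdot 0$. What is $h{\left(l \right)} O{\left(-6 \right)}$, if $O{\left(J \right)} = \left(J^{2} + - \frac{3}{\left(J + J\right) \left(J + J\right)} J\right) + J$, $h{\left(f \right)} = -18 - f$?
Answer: $- \frac{3133}{8} \approx -391.63$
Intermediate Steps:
$l = -5$ ($l = -5 + 0 = -5$)
$O{\left(J \right)} = J + J^{2} - \frac{3}{4 J}$ ($O{\left(J \right)} = \left(J^{2} + - \frac{3}{2 J 2 J} J\right) + J = \left(J^{2} + - \frac{3}{4 J^{2}} J\right) + J = \left(J^{2} - \frac{3}{4 J}\right) + J = J + J^{2} - \frac{3}{4 J}$)
$h{\left(l \right)} O{\left(-6 \right)} = \left(-18 - -5\right) \left(-6 + \left(-6\right)^{2} - \frac{3}{4 \left(-6\right)}\right) = \left(-18 + 5\right) \left(-6 + 36 - - \frac{1}{8}\right) = - 13 \left(-6 + 36 + \frac{1}{8}\right) = \left(-13\right) \frac{241}{8} = - \frac{3133}{8}$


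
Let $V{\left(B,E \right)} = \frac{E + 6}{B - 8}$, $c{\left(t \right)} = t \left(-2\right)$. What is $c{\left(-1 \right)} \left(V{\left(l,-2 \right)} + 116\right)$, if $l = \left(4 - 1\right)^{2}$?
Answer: $240$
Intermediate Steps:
$l = 9$ ($l = 3^{2} = 9$)
$c{\left(t \right)} = - 2 t$
$V{\left(B,E \right)} = \frac{6 + E}{-8 + B}$
$c{\left(-1 \right)} \left(V{\left(l,-2 \right)} + 116\right) = \left(-2\right) \left(-1\right) \left(\frac{6 - 2}{-8 + 9} + 116\right) = 2 \left(1^{-1} \cdot 4 + 116\right) = 2 \left(1 \cdot 4 + 116\right) = 2 \left(4 + 116\right) = 2 \cdot 120 = 240$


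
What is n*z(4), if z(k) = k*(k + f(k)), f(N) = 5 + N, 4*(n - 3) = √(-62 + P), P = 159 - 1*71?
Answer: 156 + 13*√26 ≈ 222.29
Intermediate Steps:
P = 88 (P = 159 - 71 = 88)
n = 3 + √26/4 (n = 3 + √(-62 + 88)/4 = 3 + √26/4 ≈ 4.2748)
z(k) = k*(5 + 2*k) (z(k) = k*(k + (5 + k)) = k*(5 + 2*k))
n*z(4) = (3 + √26/4)*(4*(5 + 2*4)) = (3 + √26/4)*(4*(5 + 8)) = (3 + √26/4)*(4*13) = (3 + √26/4)*52 = 156 + 13*√26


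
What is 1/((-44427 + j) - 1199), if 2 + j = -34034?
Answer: -1/79662 ≈ -1.2553e-5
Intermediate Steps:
j = -34036 (j = -2 - 34034 = -34036)
1/((-44427 + j) - 1199) = 1/((-44427 - 34036) - 1199) = 1/(-78463 - 1199) = 1/(-79662) = -1/79662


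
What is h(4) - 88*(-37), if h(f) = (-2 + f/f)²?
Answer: 3257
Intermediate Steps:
h(f) = 1 (h(f) = (-2 + 1)² = (-1)² = 1)
h(4) - 88*(-37) = 1 - 88*(-37) = 1 + 3256 = 3257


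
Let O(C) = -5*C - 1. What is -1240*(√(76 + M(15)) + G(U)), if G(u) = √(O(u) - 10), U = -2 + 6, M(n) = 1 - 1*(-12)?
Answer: -1240*√89 - 1240*I*√31 ≈ -11698.0 - 6904.0*I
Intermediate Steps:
M(n) = 13 (M(n) = 1 + 12 = 13)
O(C) = -1 - 5*C
U = 4
G(u) = √(-11 - 5*u) (G(u) = √((-1 - 5*u) - 10) = √(-11 - 5*u))
-1240*(√(76 + M(15)) + G(U)) = -1240*(√(76 + 13) + √(-11 - 5*4)) = -1240*(√89 + √(-11 - 20)) = -1240*(√89 + √(-31)) = -1240*(√89 + I*√31) = -1240*√89 - 1240*I*√31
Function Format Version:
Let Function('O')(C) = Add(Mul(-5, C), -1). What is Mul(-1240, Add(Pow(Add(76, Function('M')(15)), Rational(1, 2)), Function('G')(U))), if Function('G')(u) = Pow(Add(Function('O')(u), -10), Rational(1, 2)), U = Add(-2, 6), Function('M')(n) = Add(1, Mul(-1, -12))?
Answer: Add(Mul(-1240, Pow(89, Rational(1, 2))), Mul(-1240, I, Pow(31, Rational(1, 2)))) ≈ Add(-11698., Mul(-6904.0, I))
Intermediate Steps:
Function('M')(n) = 13 (Function('M')(n) = Add(1, 12) = 13)
Function('O')(C) = Add(-1, Mul(-5, C))
U = 4
Function('G')(u) = Pow(Add(-11, Mul(-5, u)), Rational(1, 2)) (Function('G')(u) = Pow(Add(Add(-1, Mul(-5, u)), -10), Rational(1, 2)) = Pow(Add(-11, Mul(-5, u)), Rational(1, 2)))
Mul(-1240, Add(Pow(Add(76, Function('M')(15)), Rational(1, 2)), Function('G')(U))) = Mul(-1240, Add(Pow(Add(76, 13), Rational(1, 2)), Pow(Add(-11, Mul(-5, 4)), Rational(1, 2)))) = Mul(-1240, Add(Pow(89, Rational(1, 2)), Pow(Add(-11, -20), Rational(1, 2)))) = Mul(-1240, Add(Pow(89, Rational(1, 2)), Pow(-31, Rational(1, 2)))) = Mul(-1240, Add(Pow(89, Rational(1, 2)), Mul(I, Pow(31, Rational(1, 2))))) = Add(Mul(-1240, Pow(89, Rational(1, 2))), Mul(-1240, I, Pow(31, Rational(1, 2))))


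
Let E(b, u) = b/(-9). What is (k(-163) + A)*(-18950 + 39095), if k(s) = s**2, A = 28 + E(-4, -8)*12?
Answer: 535904005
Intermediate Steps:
E(b, u) = -b/9 (E(b, u) = b*(-1/9) = -b/9)
A = 100/3 (A = 28 - 1/9*(-4)*12 = 28 + (4/9)*12 = 28 + 16/3 = 100/3 ≈ 33.333)
(k(-163) + A)*(-18950 + 39095) = ((-163)**2 + 100/3)*(-18950 + 39095) = (26569 + 100/3)*20145 = (79807/3)*20145 = 535904005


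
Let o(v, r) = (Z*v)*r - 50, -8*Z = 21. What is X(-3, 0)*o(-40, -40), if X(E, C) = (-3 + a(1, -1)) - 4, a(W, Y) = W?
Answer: 25500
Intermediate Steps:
Z = -21/8 (Z = -1/8*21 = -21/8 ≈ -2.6250)
X(E, C) = -6 (X(E, C) = (-3 + 1) - 4 = -2 - 4 = -6)
o(v, r) = -50 - 21*r*v/8 (o(v, r) = (-21*v/8)*r - 50 = -21*r*v/8 - 50 = -50 - 21*r*v/8)
X(-3, 0)*o(-40, -40) = -6*(-50 - 21/8*(-40)*(-40)) = -6*(-50 - 4200) = -6*(-4250) = 25500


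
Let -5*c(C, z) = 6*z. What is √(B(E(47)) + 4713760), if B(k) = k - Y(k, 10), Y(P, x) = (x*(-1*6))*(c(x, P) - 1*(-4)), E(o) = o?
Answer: 3*√523407 ≈ 2170.4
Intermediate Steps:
c(C, z) = -6*z/5
Y(P, x) = -6*x*(4 - 6*P/5) (Y(P, x) = (x*(-1*6))*(-6*P/5 - 1*(-4)) = (x*(-6))*(-6*P/5 + 4) = (-6*x)*(4 - 6*P/5) = -6*x*(4 - 6*P/5))
B(k) = 240 - 71*k (B(k) = k - 12*10*(-10 + 3*k)/5 = k - (-240 + 72*k) = k + (240 - 72*k) = 240 - 71*k)
√(B(E(47)) + 4713760) = √((240 - 71*47) + 4713760) = √((240 - 3337) + 4713760) = √(-3097 + 4713760) = √4710663 = 3*√523407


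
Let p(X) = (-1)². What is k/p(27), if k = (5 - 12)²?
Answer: 49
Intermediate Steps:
p(X) = 1
k = 49 (k = (-7)² = 49)
k/p(27) = 49/1 = 49*1 = 49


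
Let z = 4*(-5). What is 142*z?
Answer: -2840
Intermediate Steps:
z = -20
142*z = 142*(-20) = -2840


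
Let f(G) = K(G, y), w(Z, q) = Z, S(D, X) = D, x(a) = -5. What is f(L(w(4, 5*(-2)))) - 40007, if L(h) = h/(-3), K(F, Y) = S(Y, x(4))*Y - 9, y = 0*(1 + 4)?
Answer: -40016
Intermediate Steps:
y = 0 (y = 0*5 = 0)
K(F, Y) = -9 + Y² (K(F, Y) = Y*Y - 9 = Y² - 9 = -9 + Y²)
L(h) = -h/3 (L(h) = h*(-⅓) = -h/3)
f(G) = -9 (f(G) = -9 + 0² = -9 + 0 = -9)
f(L(w(4, 5*(-2)))) - 40007 = -9 - 40007 = -40016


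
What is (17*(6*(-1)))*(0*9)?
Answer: 0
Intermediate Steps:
(17*(6*(-1)))*(0*9) = (17*(-6))*0 = -102*0 = 0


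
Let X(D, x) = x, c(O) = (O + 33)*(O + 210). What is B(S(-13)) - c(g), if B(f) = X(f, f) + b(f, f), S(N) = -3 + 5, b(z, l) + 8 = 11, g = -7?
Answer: -5273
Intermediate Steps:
b(z, l) = 3 (b(z, l) = -8 + 11 = 3)
c(O) = (33 + O)*(210 + O)
S(N) = 2
B(f) = 3 + f (B(f) = f + 3 = 3 + f)
B(S(-13)) - c(g) = (3 + 2) - (6930 + (-7)² + 243*(-7)) = 5 - (6930 + 49 - 1701) = 5 - 1*5278 = 5 - 5278 = -5273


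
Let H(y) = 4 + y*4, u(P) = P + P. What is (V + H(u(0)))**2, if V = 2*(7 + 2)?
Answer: 484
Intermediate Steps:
u(P) = 2*P
V = 18 (V = 2*9 = 18)
H(y) = 4 + 4*y
(V + H(u(0)))**2 = (18 + (4 + 4*(2*0)))**2 = (18 + (4 + 4*0))**2 = (18 + (4 + 0))**2 = (18 + 4)**2 = 22**2 = 484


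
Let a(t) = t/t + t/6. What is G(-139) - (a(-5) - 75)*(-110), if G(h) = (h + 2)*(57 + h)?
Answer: 9007/3 ≈ 3002.3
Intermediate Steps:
a(t) = 1 + t/6 (a(t) = 1 + t*(⅙) = 1 + t/6)
G(h) = (2 + h)*(57 + h)
G(-139) - (a(-5) - 75)*(-110) = (114 + (-139)² + 59*(-139)) - ((1 + (⅙)*(-5)) - 75)*(-110) = (114 + 19321 - 8201) - ((1 - ⅚) - 75)*(-110) = 11234 - (⅙ - 75)*(-110) = 11234 - (-449)*(-110)/6 = 11234 - 1*24695/3 = 11234 - 24695/3 = 9007/3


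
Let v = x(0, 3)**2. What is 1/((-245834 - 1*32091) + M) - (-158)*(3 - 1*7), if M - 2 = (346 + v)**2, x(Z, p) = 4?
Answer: -92827529/146879 ≈ -632.00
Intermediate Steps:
v = 16 (v = 4**2 = 16)
M = 131046 (M = 2 + (346 + 16)**2 = 2 + 362**2 = 2 + 131044 = 131046)
1/((-245834 - 1*32091) + M) - (-158)*(3 - 1*7) = 1/((-245834 - 1*32091) + 131046) - (-158)*(3 - 1*7) = 1/((-245834 - 32091) + 131046) - (-158)*(3 - 7) = 1/(-277925 + 131046) - (-158)*(-4) = 1/(-146879) - 1*632 = -1/146879 - 632 = -92827529/146879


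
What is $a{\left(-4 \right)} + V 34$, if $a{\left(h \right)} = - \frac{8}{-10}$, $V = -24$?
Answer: $- \frac{4076}{5} \approx -815.2$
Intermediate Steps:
$a{\left(h \right)} = \frac{4}{5}$ ($a{\left(h \right)} = \left(-8\right) \left(- \frac{1}{10}\right) = \frac{4}{5}$)
$a{\left(-4 \right)} + V 34 = \frac{4}{5} - 816 = - \frac{4076}{5}$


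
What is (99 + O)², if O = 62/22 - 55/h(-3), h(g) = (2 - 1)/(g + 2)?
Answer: 2975625/121 ≈ 24592.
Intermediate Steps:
h(g) = 1/(2 + g)
O = 636/11 (O = 62/22 - 55/(1/(2 - 3)) = 62*(1/22) - 55/(1/(-1)) = 31/11 - 55/(-1) = 31/11 - 55*(-1) = 31/11 + 55 = 636/11 ≈ 57.818)
(99 + O)² = (99 + 636/11)² = (1725/11)² = 2975625/121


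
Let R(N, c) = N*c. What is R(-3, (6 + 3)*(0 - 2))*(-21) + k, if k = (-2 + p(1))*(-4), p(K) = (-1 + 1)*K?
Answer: -1126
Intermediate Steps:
p(K) = 0 (p(K) = 0*K = 0)
k = 8 (k = (-2 + 0)*(-4) = -2*(-4) = 8)
R(-3, (6 + 3)*(0 - 2))*(-21) + k = -3*(6 + 3)*(0 - 2)*(-21) + 8 = -27*(-2)*(-21) + 8 = -3*(-18)*(-21) + 8 = 54*(-21) + 8 = -1134 + 8 = -1126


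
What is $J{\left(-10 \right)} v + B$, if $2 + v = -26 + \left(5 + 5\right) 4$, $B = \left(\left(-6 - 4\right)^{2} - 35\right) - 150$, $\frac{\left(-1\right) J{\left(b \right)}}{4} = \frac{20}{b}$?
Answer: $11$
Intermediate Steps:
$J{\left(b \right)} = - \frac{80}{b}$ ($J{\left(b \right)} = - 4 \frac{20}{b} = - \frac{80}{b}$)
$B = -85$ ($B = \left(\left(-10\right)^{2} - 35\right) - 150 = \left(100 - 35\right) - 150 = 65 - 150 = -85$)
$v = 12$ ($v = -2 - \left(26 - \left(5 + 5\right) 4\right) = -2 + \left(-26 + 10 \cdot 4\right) = -2 + \left(-26 + 40\right) = -2 + 14 = 12$)
$J{\left(-10 \right)} v + B = - \frac{80}{-10} \cdot 12 - 85 = \left(-80\right) \left(- \frac{1}{10}\right) 12 - 85 = 8 \cdot 12 - 85 = 96 - 85 = 11$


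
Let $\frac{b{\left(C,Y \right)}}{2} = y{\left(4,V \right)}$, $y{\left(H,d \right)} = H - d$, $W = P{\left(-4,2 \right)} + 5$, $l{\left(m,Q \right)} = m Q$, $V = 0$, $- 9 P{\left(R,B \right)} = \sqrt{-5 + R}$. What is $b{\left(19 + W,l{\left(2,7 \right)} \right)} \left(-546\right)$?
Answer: $-4368$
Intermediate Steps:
$P{\left(R,B \right)} = - \frac{\sqrt{-5 + R}}{9}$
$l{\left(m,Q \right)} = Q m$
$W = 5 - \frac{i}{3}$ ($W = - \frac{\sqrt{-5 - 4}}{9} + 5 = - \frac{\sqrt{-9}}{9} + 5 = - \frac{3 i}{9} + 5 = - \frac{i}{3} + 5 = 5 - \frac{i}{3} \approx 5.0 - 0.33333 i$)
$b{\left(C,Y \right)} = 8$ ($b{\left(C,Y \right)} = 2 \left(4 - 0\right) = 2 \left(4 + 0\right) = 2 \cdot 4 = 8$)
$b{\left(19 + W,l{\left(2,7 \right)} \right)} \left(-546\right) = 8 \left(-546\right) = -4368$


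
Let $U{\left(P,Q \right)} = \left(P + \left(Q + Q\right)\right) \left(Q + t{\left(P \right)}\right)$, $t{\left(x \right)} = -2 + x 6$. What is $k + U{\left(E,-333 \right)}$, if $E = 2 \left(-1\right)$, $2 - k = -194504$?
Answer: $426302$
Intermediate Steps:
$k = 194506$ ($k = 2 - -194504 = 2 + 194504 = 194506$)
$t{\left(x \right)} = -2 + 6 x$
$E = -2$
$U{\left(P,Q \right)} = \left(P + 2 Q\right) \left(-2 + Q + 6 P\right)$ ($U{\left(P,Q \right)} = \left(P + \left(Q + Q\right)\right) \left(Q + \left(-2 + 6 P\right)\right) = \left(P + 2 Q\right) \left(-2 + Q + 6 P\right)$)
$k + U{\left(E,-333 \right)} = 194506 + \left(\left(-4\right) \left(-333\right) - -4 + 2 \left(-333\right)^{2} + 6 \left(-2\right)^{2} + 13 \left(-2\right) \left(-333\right)\right) = 194506 + \left(1332 + 4 + 2 \cdot 110889 + 6 \cdot 4 + 8658\right) = 194506 + \left(1332 + 4 + 221778 + 24 + 8658\right) = 194506 + 231796 = 426302$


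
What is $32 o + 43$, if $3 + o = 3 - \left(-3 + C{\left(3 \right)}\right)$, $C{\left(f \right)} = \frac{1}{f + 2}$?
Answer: $\frac{663}{5} \approx 132.6$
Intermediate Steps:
$C{\left(f \right)} = \frac{1}{2 + f}$
$o = \frac{14}{5}$ ($o = -3 + \left(3 + \left(3 - \frac{1}{2 + 3}\right)\right) = -3 + \left(3 + \left(3 - \frac{1}{5}\right)\right) = -3 + \left(3 + \frac{14}{5}\right) = -3 + \frac{29}{5} = \frac{14}{5} \approx 2.8$)
$32 o + 43 = 32 \cdot \frac{14}{5} + 43 = \frac{448}{5} + 43 = \frac{663}{5}$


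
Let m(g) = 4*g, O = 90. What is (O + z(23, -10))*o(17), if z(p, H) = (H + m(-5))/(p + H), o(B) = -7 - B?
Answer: -27360/13 ≈ -2104.6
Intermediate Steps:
z(p, H) = (-20 + H)/(H + p) (z(p, H) = (H + 4*(-5))/(p + H) = (H - 20)/(H + p) = (-20 + H)/(H + p))
(O + z(23, -10))*o(17) = (90 + (-20 - 10)/(-10 + 23))*(-7 - 1*17) = (90 - 30/13)*(-7 - 17) = (90 + (1/13)*(-30))*(-24) = (90 - 30/13)*(-24) = (1140/13)*(-24) = -27360/13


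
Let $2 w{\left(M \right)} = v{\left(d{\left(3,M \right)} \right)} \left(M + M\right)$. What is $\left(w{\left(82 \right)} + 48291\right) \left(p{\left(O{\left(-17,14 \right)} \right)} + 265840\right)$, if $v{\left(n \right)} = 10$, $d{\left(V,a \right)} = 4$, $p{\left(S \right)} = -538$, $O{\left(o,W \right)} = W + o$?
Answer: $13029246522$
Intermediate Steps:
$w{\left(M \right)} = 10 M$ ($w{\left(M \right)} = \frac{10 \left(M + M\right)}{2} = \frac{10 \cdot 2 M}{2} = \frac{20 M}{2} = 10 M$)
$\left(w{\left(82 \right)} + 48291\right) \left(p{\left(O{\left(-17,14 \right)} \right)} + 265840\right) = \left(10 \cdot 82 + 48291\right) \left(-538 + 265840\right) = \left(820 + 48291\right) 265302 = 49111 \cdot 265302 = 13029246522$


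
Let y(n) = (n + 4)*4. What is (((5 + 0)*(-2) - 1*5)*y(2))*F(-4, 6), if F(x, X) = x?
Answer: 1440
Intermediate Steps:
y(n) = 16 + 4*n (y(n) = (4 + n)*4 = 16 + 4*n)
(((5 + 0)*(-2) - 1*5)*y(2))*F(-4, 6) = (((5 + 0)*(-2) - 1*5)*(16 + 4*2))*(-4) = ((5*(-2) - 5)*(16 + 8))*(-4) = ((-10 - 5)*24)*(-4) = -15*24*(-4) = -360*(-4) = 1440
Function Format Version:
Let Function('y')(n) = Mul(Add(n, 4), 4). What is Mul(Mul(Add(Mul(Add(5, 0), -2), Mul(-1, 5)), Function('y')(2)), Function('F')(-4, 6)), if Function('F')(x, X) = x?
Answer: 1440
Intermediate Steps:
Function('y')(n) = Add(16, Mul(4, n)) (Function('y')(n) = Mul(Add(4, n), 4) = Add(16, Mul(4, n)))
Mul(Mul(Add(Mul(Add(5, 0), -2), Mul(-1, 5)), Function('y')(2)), Function('F')(-4, 6)) = Mul(Mul(Add(Mul(Add(5, 0), -2), Mul(-1, 5)), Add(16, Mul(4, 2))), -4) = Mul(Mul(Add(Mul(5, -2), -5), Add(16, 8)), -4) = Mul(Mul(Add(-10, -5), 24), -4) = Mul(Mul(-15, 24), -4) = Mul(-360, -4) = 1440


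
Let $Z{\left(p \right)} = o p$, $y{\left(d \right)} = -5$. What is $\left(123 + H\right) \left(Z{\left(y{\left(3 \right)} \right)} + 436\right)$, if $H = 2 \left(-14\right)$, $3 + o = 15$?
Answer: $35720$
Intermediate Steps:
$o = 12$ ($o = -3 + 15 = 12$)
$Z{\left(p \right)} = 12 p$
$H = -28$
$\left(123 + H\right) \left(Z{\left(y{\left(3 \right)} \right)} + 436\right) = \left(123 - 28\right) \left(12 \left(-5\right) + 436\right) = 95 \left(-60 + 436\right) = 95 \cdot 376 = 35720$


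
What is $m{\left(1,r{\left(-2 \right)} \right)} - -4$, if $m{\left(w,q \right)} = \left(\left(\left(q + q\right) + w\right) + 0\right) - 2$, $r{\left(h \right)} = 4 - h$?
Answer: $15$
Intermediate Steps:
$m{\left(w,q \right)} = -2 + w + 2 q$ ($m{\left(w,q \right)} = \left(\left(2 q + w\right) + 0\right) - 2 = \left(\left(w + 2 q\right) + 0\right) - 2 = \left(w + 2 q\right) - 2 = -2 + w + 2 q$)
$m{\left(1,r{\left(-2 \right)} \right)} - -4 = \left(-2 + 1 + 2 \left(4 - -2\right)\right) - -4 = \left(-2 + 1 + 2 \left(4 + 2\right)\right) + 4 = \left(-2 + 1 + 2 \cdot 6\right) + 4 = \left(-2 + 1 + 12\right) + 4 = 11 + 4 = 15$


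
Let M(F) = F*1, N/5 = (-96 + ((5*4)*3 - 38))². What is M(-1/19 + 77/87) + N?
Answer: 45260516/1653 ≈ 27381.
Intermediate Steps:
N = 27380 (N = 5*(-96 + ((5*4)*3 - 38))² = 5*(-96 + (20*3 - 38))² = 5*(-96 + (60 - 38))² = 5*(-96 + 22)² = 5*(-74)² = 5*5476 = 27380)
M(F) = F
M(-1/19 + 77/87) + N = (-1/19 + 77/87) + 27380 = 1376/1653 + 27380 = 45260516/1653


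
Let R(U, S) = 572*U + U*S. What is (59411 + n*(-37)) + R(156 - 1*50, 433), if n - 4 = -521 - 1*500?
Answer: 203570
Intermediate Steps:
n = -1017 (n = 4 + (-521 - 1*500) = 4 + (-521 - 500) = 4 - 1021 = -1017)
R(U, S) = 572*U + S*U
(59411 + n*(-37)) + R(156 - 1*50, 433) = (59411 - 1017*(-37)) + (156 - 1*50)*(572 + 433) = (59411 + 37629) + (156 - 50)*1005 = 97040 + 106*1005 = 97040 + 106530 = 203570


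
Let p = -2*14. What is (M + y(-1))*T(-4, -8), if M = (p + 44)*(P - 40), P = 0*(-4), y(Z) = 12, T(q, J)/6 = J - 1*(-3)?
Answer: 18840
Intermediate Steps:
T(q, J) = 18 + 6*J (T(q, J) = 6*(J - 1*(-3)) = 6*(J + 3) = 6*(3 + J) = 18 + 6*J)
p = -28
P = 0
M = -640 (M = (-28 + 44)*(0 - 40) = 16*(-40) = -640)
(M + y(-1))*T(-4, -8) = (-640 + 12)*(18 + 6*(-8)) = -628*(18 - 48) = -628*(-30) = 18840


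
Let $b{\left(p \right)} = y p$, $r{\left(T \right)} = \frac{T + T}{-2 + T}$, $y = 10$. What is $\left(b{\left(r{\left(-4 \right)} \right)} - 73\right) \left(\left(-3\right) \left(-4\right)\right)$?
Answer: $-716$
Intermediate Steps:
$r{\left(T \right)} = \frac{2 T}{-2 + T}$
$b{\left(p \right)} = 10 p$
$\left(b{\left(r{\left(-4 \right)} \right)} - 73\right) \left(\left(-3\right) \left(-4\right)\right) = \left(10 \cdot 2 \left(-4\right) \frac{1}{-2 - 4} - 73\right) \left(\left(-3\right) \left(-4\right)\right) = \left(10 \cdot 2 \left(-4\right) \frac{1}{-6} - 73\right) 12 = \left(10 \cdot 2 \left(-4\right) \left(- \frac{1}{6}\right) - 73\right) 12 = \left(10 \cdot \frac{4}{3} - 73\right) 12 = \left(\frac{40}{3} - 73\right) 12 = \left(- \frac{179}{3}\right) 12 = -716$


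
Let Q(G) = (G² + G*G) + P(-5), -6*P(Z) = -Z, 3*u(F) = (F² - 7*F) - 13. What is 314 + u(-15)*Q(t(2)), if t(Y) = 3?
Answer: 38303/18 ≈ 2127.9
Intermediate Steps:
u(F) = -13/3 - 7*F/3 + F²/3 (u(F) = ((F² - 7*F) - 13)/3 = (-13 + F² - 7*F)/3 = -13/3 - 7*F/3 + F²/3)
P(Z) = Z/6 (P(Z) = -(-1)*Z/6 = Z/6)
Q(G) = -⅚ + 2*G² (Q(G) = (G² + G*G) + (⅙)*(-5) = (G² + G²) - ⅚ = 2*G² - ⅚ = -⅚ + 2*G²)
314 + u(-15)*Q(t(2)) = 314 + (-13/3 - 7/3*(-15) + (⅓)*(-15)²)*(-⅚ + 2*3²) = 314 + (-13/3 + 35 + (⅓)*225)*(-⅚ + 2*9) = 314 + (-13/3 + 35 + 75)*(-⅚ + 18) = 314 + (317/3)*(103/6) = 314 + 32651/18 = 38303/18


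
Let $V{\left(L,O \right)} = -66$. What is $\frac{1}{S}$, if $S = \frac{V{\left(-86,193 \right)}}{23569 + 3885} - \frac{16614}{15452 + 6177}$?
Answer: $- \frac{296901283}{228774135} \approx -1.2978$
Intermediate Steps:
$S = - \frac{228774135}{296901283}$ ($S = - \frac{66}{23569 + 3885} - \frac{16614}{15452 + 6177} = - \frac{66}{27454} - \frac{16614}{21629} = \left(-66\right) \frac{1}{27454} - \frac{16614}{21629} = - \frac{33}{13727} - \frac{16614}{21629} = - \frac{228774135}{296901283} \approx -0.77054$)
$\frac{1}{S} = \frac{1}{- \frac{228774135}{296901283}} = - \frac{296901283}{228774135}$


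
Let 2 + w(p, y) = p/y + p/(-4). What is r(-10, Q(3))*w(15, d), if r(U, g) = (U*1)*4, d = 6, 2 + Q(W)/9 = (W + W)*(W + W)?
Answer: 130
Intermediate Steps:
Q(W) = -18 + 36*W**2 (Q(W) = -18 + 9*((W + W)*(W + W)) = -18 + 9*((2*W)*(2*W)) = -18 + 9*(4*W**2) = -18 + 36*W**2)
r(U, g) = 4*U (r(U, g) = U*4 = 4*U)
w(p, y) = -2 - p/4 + p/y (w(p, y) = -2 + (p/y + p/(-4)) = -2 + (p/y + p*(-1/4)) = -2 + (p/y - p/4) = -2 + (-p/4 + p/y) = -2 - p/4 + p/y)
r(-10, Q(3))*w(15, d) = (4*(-10))*(-2 - 1/4*15 + 15/6) = -40*(-2 - 15/4 + 15*(1/6)) = -40*(-2 - 15/4 + 5/2) = -40*(-13/4) = 130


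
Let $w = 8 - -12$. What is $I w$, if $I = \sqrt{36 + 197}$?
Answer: $20 \sqrt{233} \approx 305.29$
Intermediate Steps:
$w = 20$ ($w = 8 + 12 = 20$)
$I = \sqrt{233} \approx 15.264$
$I w = \sqrt{233} \cdot 20 = 20 \sqrt{233}$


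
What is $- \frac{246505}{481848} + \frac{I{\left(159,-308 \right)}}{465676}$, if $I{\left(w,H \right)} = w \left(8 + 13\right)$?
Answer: $- \frac{28295642977}{56096262312} \approx -0.50441$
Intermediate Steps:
$I{\left(w,H \right)} = 21 w$ ($I{\left(w,H \right)} = w 21 = 21 w$)
$- \frac{246505}{481848} + \frac{I{\left(159,-308 \right)}}{465676} = - \frac{246505}{481848} + \frac{21 \cdot 159}{465676} = \left(-246505\right) \frac{1}{481848} + 3339 \cdot \frac{1}{465676} = - \frac{246505}{481848} + \frac{3339}{465676} = - \frac{28295642977}{56096262312}$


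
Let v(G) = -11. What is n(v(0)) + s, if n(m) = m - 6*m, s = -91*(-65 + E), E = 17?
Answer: 4423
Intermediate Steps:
s = 4368 (s = -91*(-65 + 17) = -91*(-48) = 4368)
n(m) = -5*m
n(v(0)) + s = -5*(-11) + 4368 = 55 + 4368 = 4423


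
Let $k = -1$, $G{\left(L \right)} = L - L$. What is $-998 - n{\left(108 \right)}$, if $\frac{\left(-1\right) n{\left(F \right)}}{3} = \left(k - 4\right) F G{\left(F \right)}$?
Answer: $-998$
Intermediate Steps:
$G{\left(L \right)} = 0$
$n{\left(F \right)} = 0$ ($n{\left(F \right)} = - 3 \left(-1 - 4\right) F 0 = - 3 - 5 F 0 = \left(-3\right) 0 = 0$)
$-998 - n{\left(108 \right)} = -998 - 0 = -998 + 0 = -998$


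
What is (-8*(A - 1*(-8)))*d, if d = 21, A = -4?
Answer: -672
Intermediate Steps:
(-8*(A - 1*(-8)))*d = -8*(-4 - 1*(-8))*21 = -8*(-4 + 8)*21 = -8*4*21 = -32*21 = -672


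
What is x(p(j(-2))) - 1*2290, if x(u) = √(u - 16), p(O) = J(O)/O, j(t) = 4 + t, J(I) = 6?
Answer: -2290 + I*√13 ≈ -2290.0 + 3.6056*I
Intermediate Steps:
p(O) = 6/O
x(u) = √(-16 + u)
x(p(j(-2))) - 1*2290 = √(-16 + 6/(4 - 2)) - 1*2290 = √(-16 + 6/2) - 2290 = √(-16 + 6*(½)) - 2290 = √(-16 + 3) - 2290 = √(-13) - 2290 = I*√13 - 2290 = -2290 + I*√13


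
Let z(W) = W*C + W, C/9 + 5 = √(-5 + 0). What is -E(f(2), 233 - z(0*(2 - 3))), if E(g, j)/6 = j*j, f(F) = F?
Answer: -325734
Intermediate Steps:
C = -45 + 9*I*√5 (C = -45 + 9*√(-5 + 0) = -45 + 9*√(-5) = -45 + 9*(I*√5) = -45 + 9*I*√5 ≈ -45.0 + 20.125*I)
z(W) = W + W*(-45 + 9*I*√5) (z(W) = W*(-45 + 9*I*√5) + W = W + W*(-45 + 9*I*√5))
E(g, j) = 6*j² (E(g, j) = 6*(j*j) = 6*j²)
-E(f(2), 233 - z(0*(2 - 3))) = -6*(233 - 0*(2 - 3)*(-44 + 9*I*√5))² = -6*(233 - 0*(-1)*(-44 + 9*I*√5))² = -6*(233 - 0*(-44 + 9*I*√5))² = -6*(233 - 1*0)² = -6*(233 + 0)² = -6*233² = -6*54289 = -1*325734 = -325734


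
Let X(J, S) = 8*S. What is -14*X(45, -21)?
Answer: 2352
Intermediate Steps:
-14*X(45, -21) = -112*(-21) = -14*(-168) = 2352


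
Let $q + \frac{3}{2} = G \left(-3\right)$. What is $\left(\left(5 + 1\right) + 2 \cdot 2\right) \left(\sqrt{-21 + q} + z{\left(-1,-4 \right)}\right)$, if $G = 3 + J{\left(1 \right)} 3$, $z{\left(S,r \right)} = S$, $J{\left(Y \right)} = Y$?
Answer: $-10 + 45 i \sqrt{2} \approx -10.0 + 63.64 i$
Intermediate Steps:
$G = 6$ ($G = 3 + 1 \cdot 3 = 3 + 3 = 6$)
$q = - \frac{39}{2}$ ($q = - \frac{3}{2} + 6 \left(-3\right) = - \frac{3}{2} - 18 = - \frac{39}{2} \approx -19.5$)
$\left(\left(5 + 1\right) + 2 \cdot 2\right) \left(\sqrt{-21 + q} + z{\left(-1,-4 \right)}\right) = \left(\left(5 + 1\right) + 2 \cdot 2\right) \left(\sqrt{-21 - \frac{39}{2}} - 1\right) = \left(6 + 4\right) \left(\sqrt{- \frac{81}{2}} - 1\right) = 10 \left(\frac{9 i \sqrt{2}}{2} - 1\right) = 10 \left(-1 + \frac{9 i \sqrt{2}}{2}\right) = -10 + 45 i \sqrt{2}$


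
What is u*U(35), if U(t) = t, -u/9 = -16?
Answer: 5040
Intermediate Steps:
u = 144 (u = -9*(-16) = 144)
u*U(35) = 144*35 = 5040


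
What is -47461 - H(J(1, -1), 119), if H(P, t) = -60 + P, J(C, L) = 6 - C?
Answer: -47406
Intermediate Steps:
-47461 - H(J(1, -1), 119) = -47461 - (-60 + (6 - 1*1)) = -47461 - (-60 + (6 - 1)) = -47461 - (-60 + 5) = -47461 - 1*(-55) = -47461 + 55 = -47406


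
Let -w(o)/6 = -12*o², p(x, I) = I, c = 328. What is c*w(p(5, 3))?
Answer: 212544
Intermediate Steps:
w(o) = 72*o² (w(o) = -(-72)*o² = 72*o²)
c*w(p(5, 3)) = 328*(72*3²) = 328*(72*9) = 328*648 = 212544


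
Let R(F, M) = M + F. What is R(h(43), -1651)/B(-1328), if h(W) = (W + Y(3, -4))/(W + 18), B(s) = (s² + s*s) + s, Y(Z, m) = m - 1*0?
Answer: -6292/13442265 ≈ -0.00046808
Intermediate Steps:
Y(Z, m) = m (Y(Z, m) = m + 0 = m)
B(s) = s + 2*s² (B(s) = (s² + s²) + s = 2*s² + s = s + 2*s²)
h(W) = (-4 + W)/(18 + W) (h(W) = (W - 4)/(W + 18) = (-4 + W)/(18 + W))
R(F, M) = F + M
R(h(43), -1651)/B(-1328) = ((-4 + 43)/(18 + 43) - 1651)/((-1328*(1 + 2*(-1328)))) = (39/61 - 1651)/((-1328*(1 - 2656))) = ((1/61)*39 - 1651)/((-1328*(-2655))) = (39/61 - 1651)/3525840 = -100672/61*1/3525840 = -6292/13442265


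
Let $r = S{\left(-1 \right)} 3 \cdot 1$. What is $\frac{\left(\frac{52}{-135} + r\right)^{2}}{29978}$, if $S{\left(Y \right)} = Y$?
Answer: $\frac{208849}{546349050} \approx 0.00038226$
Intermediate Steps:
$r = -3$ ($r = \left(-1\right) 3 \cdot 1 = \left(-3\right) 1 = -3$)
$\frac{\left(\frac{52}{-135} + r\right)^{2}}{29978} = \frac{\left(\frac{52}{-135} - 3\right)^{2}}{29978} = \left(52 \left(- \frac{1}{135}\right) - 3\right)^{2} \cdot \frac{1}{29978} = \left(- \frac{52}{135} - 3\right)^{2} \cdot \frac{1}{29978} = \left(- \frac{457}{135}\right)^{2} \cdot \frac{1}{29978} = \frac{208849}{18225} \cdot \frac{1}{29978} = \frac{208849}{546349050}$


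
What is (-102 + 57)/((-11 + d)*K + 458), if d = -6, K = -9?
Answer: -45/611 ≈ -0.073650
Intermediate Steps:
(-102 + 57)/((-11 + d)*K + 458) = (-102 + 57)/((-11 - 6)*(-9) + 458) = -45/(-17*(-9) + 458) = -45/(153 + 458) = -45/611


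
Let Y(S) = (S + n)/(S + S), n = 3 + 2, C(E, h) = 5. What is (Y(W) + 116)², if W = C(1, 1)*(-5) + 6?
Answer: 4888521/361 ≈ 13542.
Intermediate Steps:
W = -19 (W = 5*(-5) + 6 = -25 + 6 = -19)
n = 5
Y(S) = (5 + S)/(2*S) (Y(S) = (S + 5)/(S + S) = (5 + S)/((2*S)) = (5 + S)*(1/(2*S)) = (5 + S)/(2*S))
(Y(W) + 116)² = ((½)*(5 - 19)/(-19) + 116)² = ((½)*(-1/19)*(-14) + 116)² = (7/19 + 116)² = (2211/19)² = 4888521/361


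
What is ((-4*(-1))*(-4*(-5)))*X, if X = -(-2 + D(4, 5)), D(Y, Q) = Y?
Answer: -160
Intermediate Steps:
X = -2 (X = -(-2 + 4) = -1*2 = -2)
((-4*(-1))*(-4*(-5)))*X = ((-4*(-1))*(-4*(-5)))*(-2) = (4*20)*(-2) = 80*(-2) = -160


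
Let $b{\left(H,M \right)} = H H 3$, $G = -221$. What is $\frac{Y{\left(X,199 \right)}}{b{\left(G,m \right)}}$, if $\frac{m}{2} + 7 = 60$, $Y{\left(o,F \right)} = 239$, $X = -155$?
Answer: $\frac{239}{146523} \approx 0.0016311$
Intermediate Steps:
$m = 106$ ($m = -14 + 2 \cdot 60 = -14 + 120 = 106$)
$b{\left(H,M \right)} = 3 H^{2}$ ($b{\left(H,M \right)} = H^{2} \cdot 3 = 3 H^{2}$)
$\frac{Y{\left(X,199 \right)}}{b{\left(G,m \right)}} = \frac{239}{3 \left(-221\right)^{2}} = \frac{239}{3 \cdot 48841} = \frac{239}{146523}$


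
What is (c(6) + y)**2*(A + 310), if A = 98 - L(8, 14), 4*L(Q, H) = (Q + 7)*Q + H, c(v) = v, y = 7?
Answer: 126581/2 ≈ 63291.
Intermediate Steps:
L(Q, H) = H/4 + Q*(7 + Q)/4 (L(Q, H) = ((Q + 7)*Q + H)/4 = ((7 + Q)*Q + H)/4 = (Q*(7 + Q) + H)/4 = (H + Q*(7 + Q))/4 = H/4 + Q*(7 + Q)/4)
A = 129/2 (A = 98 - ((1/4)*14 + (1/4)*8**2 + (7/4)*8) = 98 - (7/2 + (1/4)*64 + 14) = 98 - (7/2 + 16 + 14) = 98 - 1*67/2 = 98 - 67/2 = 129/2 ≈ 64.500)
(c(6) + y)**2*(A + 310) = (6 + 7)**2*(129/2 + 310) = 13**2*(749/2) = 169*(749/2) = 126581/2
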